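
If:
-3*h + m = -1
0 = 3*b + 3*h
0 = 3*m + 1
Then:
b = -2/9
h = 2/9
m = -1/3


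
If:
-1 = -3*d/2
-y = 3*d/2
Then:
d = 2/3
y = -1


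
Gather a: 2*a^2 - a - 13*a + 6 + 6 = 2*a^2 - 14*a + 12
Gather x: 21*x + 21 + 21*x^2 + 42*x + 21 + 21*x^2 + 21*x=42*x^2 + 84*x + 42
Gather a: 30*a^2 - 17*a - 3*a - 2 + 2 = 30*a^2 - 20*a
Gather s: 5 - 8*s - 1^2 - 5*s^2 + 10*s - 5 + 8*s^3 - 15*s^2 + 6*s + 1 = 8*s^3 - 20*s^2 + 8*s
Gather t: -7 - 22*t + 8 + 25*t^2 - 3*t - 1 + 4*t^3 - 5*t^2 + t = 4*t^3 + 20*t^2 - 24*t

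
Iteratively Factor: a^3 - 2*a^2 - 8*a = (a)*(a^2 - 2*a - 8) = a*(a + 2)*(a - 4)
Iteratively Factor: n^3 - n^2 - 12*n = (n - 4)*(n^2 + 3*n) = (n - 4)*(n + 3)*(n)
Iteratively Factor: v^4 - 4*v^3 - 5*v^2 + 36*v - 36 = (v - 2)*(v^3 - 2*v^2 - 9*v + 18) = (v - 3)*(v - 2)*(v^2 + v - 6) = (v - 3)*(v - 2)^2*(v + 3)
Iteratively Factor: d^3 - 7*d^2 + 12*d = (d - 3)*(d^2 - 4*d) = (d - 4)*(d - 3)*(d)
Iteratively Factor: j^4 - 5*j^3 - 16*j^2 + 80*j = (j - 5)*(j^3 - 16*j) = (j - 5)*(j + 4)*(j^2 - 4*j) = (j - 5)*(j - 4)*(j + 4)*(j)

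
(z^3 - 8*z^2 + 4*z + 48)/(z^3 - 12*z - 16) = (z - 6)/(z + 2)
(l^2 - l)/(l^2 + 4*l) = (l - 1)/(l + 4)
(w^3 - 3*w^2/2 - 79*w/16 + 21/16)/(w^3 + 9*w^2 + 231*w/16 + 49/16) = (4*w^2 - 13*w + 3)/(4*w^2 + 29*w + 7)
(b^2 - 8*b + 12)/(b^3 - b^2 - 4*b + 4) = (b - 6)/(b^2 + b - 2)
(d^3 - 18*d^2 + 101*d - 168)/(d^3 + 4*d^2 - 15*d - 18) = (d^2 - 15*d + 56)/(d^2 + 7*d + 6)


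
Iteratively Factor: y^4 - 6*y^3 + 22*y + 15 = (y + 1)*(y^3 - 7*y^2 + 7*y + 15) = (y - 3)*(y + 1)*(y^2 - 4*y - 5) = (y - 3)*(y + 1)^2*(y - 5)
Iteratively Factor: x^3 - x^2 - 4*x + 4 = (x + 2)*(x^2 - 3*x + 2) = (x - 1)*(x + 2)*(x - 2)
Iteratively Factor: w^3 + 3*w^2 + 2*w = (w)*(w^2 + 3*w + 2) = w*(w + 2)*(w + 1)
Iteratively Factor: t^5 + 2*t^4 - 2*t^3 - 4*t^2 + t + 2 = (t - 1)*(t^4 + 3*t^3 + t^2 - 3*t - 2) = (t - 1)*(t + 2)*(t^3 + t^2 - t - 1) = (t - 1)*(t + 1)*(t + 2)*(t^2 - 1) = (t - 1)*(t + 1)^2*(t + 2)*(t - 1)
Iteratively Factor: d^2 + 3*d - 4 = (d + 4)*(d - 1)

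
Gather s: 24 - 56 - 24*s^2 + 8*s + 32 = -24*s^2 + 8*s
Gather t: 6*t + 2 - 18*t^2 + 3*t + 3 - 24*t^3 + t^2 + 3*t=-24*t^3 - 17*t^2 + 12*t + 5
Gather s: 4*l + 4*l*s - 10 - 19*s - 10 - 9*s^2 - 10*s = 4*l - 9*s^2 + s*(4*l - 29) - 20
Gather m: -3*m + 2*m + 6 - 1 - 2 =3 - m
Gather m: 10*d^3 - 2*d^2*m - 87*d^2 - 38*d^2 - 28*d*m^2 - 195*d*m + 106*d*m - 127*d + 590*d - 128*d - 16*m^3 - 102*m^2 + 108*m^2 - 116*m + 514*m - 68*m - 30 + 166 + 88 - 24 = 10*d^3 - 125*d^2 + 335*d - 16*m^3 + m^2*(6 - 28*d) + m*(-2*d^2 - 89*d + 330) + 200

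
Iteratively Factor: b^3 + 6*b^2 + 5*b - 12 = (b - 1)*(b^2 + 7*b + 12) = (b - 1)*(b + 3)*(b + 4)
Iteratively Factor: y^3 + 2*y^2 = (y)*(y^2 + 2*y) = y*(y + 2)*(y)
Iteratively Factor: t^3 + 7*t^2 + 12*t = (t + 3)*(t^2 + 4*t) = (t + 3)*(t + 4)*(t)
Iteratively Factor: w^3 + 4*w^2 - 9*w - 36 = (w - 3)*(w^2 + 7*w + 12) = (w - 3)*(w + 3)*(w + 4)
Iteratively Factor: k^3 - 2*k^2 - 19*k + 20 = (k - 5)*(k^2 + 3*k - 4) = (k - 5)*(k + 4)*(k - 1)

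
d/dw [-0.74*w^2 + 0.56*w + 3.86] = 0.56 - 1.48*w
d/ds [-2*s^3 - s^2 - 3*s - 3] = -6*s^2 - 2*s - 3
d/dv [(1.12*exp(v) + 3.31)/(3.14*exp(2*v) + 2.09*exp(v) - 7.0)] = (-(1.12*exp(v) + 3.31)*(6.28*exp(v) + 2.09) + 3.5168*exp(2*v) + 2.3408*exp(v) - 7.84)*exp(v)/(3.14*exp(2*v) + 2.09*exp(v) - 7.0)^2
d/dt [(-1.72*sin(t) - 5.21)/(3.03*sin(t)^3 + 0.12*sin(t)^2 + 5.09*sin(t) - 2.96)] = (10.4232*sin(t)^3 + 47.5653*sin(t)^2 + 1.2504*sin(t) + 31.6101)*cos(t)/(9.1809*sin(t)^6 + 0.7272*sin(t)^5 + 30.8598*sin(t)^4 - 16.716*sin(t)^3 + 25.1977*sin(t)^2 - 30.1328*sin(t) + 8.7616)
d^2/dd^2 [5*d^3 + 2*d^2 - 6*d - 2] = 30*d + 4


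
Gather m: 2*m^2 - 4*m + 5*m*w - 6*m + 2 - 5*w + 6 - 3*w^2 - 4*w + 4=2*m^2 + m*(5*w - 10) - 3*w^2 - 9*w + 12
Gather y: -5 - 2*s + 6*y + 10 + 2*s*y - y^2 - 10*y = -2*s - y^2 + y*(2*s - 4) + 5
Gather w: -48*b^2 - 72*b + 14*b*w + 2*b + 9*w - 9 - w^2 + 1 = -48*b^2 - 70*b - w^2 + w*(14*b + 9) - 8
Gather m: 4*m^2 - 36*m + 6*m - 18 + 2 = 4*m^2 - 30*m - 16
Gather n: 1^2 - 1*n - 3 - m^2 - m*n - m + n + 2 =-m^2 - m*n - m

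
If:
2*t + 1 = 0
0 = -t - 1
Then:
No Solution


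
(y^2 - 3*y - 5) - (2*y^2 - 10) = -y^2 - 3*y + 5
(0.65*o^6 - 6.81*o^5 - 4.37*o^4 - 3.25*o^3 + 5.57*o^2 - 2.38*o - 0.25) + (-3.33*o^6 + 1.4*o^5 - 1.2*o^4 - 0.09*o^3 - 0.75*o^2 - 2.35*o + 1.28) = -2.68*o^6 - 5.41*o^5 - 5.57*o^4 - 3.34*o^3 + 4.82*o^2 - 4.73*o + 1.03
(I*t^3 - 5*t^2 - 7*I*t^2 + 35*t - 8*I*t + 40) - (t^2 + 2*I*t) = I*t^3 - 6*t^2 - 7*I*t^2 + 35*t - 10*I*t + 40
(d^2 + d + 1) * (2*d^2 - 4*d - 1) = 2*d^4 - 2*d^3 - 3*d^2 - 5*d - 1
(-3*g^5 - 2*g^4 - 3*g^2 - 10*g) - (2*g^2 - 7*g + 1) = -3*g^5 - 2*g^4 - 5*g^2 - 3*g - 1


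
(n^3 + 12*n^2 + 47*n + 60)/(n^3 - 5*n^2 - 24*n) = (n^2 + 9*n + 20)/(n*(n - 8))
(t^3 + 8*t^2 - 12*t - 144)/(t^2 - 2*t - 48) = (t^2 + 2*t - 24)/(t - 8)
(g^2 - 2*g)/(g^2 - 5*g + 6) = g/(g - 3)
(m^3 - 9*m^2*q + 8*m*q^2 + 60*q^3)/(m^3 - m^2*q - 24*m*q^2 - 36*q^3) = (m - 5*q)/(m + 3*q)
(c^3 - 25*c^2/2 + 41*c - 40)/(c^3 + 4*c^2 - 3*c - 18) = (c^2 - 21*c/2 + 20)/(c^2 + 6*c + 9)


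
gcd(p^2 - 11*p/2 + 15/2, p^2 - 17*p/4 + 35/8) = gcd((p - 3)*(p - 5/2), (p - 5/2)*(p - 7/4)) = p - 5/2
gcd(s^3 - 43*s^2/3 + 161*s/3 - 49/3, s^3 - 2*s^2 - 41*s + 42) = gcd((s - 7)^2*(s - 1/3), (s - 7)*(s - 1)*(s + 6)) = s - 7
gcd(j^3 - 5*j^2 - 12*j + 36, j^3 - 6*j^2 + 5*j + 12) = 1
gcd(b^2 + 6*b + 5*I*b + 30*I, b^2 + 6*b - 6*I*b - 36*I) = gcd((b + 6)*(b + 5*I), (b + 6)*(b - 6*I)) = b + 6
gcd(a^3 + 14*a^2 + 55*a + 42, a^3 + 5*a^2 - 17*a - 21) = a^2 + 8*a + 7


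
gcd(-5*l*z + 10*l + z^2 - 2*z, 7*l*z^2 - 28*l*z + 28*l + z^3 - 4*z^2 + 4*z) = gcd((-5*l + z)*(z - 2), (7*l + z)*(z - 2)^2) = z - 2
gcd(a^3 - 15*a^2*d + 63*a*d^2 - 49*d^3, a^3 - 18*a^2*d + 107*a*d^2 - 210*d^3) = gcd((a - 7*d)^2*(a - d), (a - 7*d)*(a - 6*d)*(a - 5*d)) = a - 7*d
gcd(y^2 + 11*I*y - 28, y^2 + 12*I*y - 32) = y + 4*I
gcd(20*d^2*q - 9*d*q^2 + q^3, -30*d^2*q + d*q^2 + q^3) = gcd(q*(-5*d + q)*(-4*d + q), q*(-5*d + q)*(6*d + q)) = -5*d*q + q^2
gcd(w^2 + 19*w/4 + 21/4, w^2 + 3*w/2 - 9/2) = w + 3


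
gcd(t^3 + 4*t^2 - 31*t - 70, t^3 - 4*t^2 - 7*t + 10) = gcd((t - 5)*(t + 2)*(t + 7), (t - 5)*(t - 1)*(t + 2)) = t^2 - 3*t - 10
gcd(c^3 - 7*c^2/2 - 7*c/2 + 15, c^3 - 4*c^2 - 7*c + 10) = c + 2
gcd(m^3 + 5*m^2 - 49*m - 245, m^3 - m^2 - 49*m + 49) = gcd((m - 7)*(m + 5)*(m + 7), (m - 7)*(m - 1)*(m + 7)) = m^2 - 49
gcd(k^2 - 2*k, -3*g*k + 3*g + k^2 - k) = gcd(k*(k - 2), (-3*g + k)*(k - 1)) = 1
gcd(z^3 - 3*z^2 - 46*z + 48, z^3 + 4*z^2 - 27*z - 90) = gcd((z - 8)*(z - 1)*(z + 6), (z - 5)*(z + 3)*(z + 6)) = z + 6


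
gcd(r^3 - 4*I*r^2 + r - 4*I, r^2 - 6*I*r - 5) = r - I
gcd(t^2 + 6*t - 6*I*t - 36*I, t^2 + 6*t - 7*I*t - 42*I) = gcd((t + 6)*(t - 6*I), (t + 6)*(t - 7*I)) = t + 6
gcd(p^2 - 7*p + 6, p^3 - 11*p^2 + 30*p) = p - 6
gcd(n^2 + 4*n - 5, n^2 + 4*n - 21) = 1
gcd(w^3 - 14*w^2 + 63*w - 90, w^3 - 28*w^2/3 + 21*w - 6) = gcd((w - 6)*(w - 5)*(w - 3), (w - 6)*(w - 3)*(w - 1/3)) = w^2 - 9*w + 18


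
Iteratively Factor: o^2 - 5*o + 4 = (o - 4)*(o - 1)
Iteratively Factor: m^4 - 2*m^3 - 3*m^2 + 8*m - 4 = (m - 1)*(m^3 - m^2 - 4*m + 4) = (m - 1)^2*(m^2 - 4) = (m - 1)^2*(m + 2)*(m - 2)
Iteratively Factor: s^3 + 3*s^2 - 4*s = (s - 1)*(s^2 + 4*s) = (s - 1)*(s + 4)*(s)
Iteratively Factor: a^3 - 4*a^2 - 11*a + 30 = (a - 2)*(a^2 - 2*a - 15) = (a - 5)*(a - 2)*(a + 3)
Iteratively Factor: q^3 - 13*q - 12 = (q + 1)*(q^2 - q - 12) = (q - 4)*(q + 1)*(q + 3)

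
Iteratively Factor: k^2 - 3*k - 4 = (k - 4)*(k + 1)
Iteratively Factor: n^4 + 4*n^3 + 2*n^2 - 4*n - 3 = (n + 1)*(n^3 + 3*n^2 - n - 3) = (n + 1)*(n + 3)*(n^2 - 1) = (n - 1)*(n + 1)*(n + 3)*(n + 1)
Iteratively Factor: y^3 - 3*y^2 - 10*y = (y - 5)*(y^2 + 2*y) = y*(y - 5)*(y + 2)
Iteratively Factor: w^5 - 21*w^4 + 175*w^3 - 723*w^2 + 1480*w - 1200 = (w - 4)*(w^4 - 17*w^3 + 107*w^2 - 295*w + 300) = (w - 4)*(w - 3)*(w^3 - 14*w^2 + 65*w - 100) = (w - 5)*(w - 4)*(w - 3)*(w^2 - 9*w + 20) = (w - 5)^2*(w - 4)*(w - 3)*(w - 4)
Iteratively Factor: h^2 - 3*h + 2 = (h - 2)*(h - 1)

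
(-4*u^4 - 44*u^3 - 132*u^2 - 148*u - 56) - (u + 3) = -4*u^4 - 44*u^3 - 132*u^2 - 149*u - 59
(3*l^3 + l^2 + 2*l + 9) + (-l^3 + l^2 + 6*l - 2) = 2*l^3 + 2*l^2 + 8*l + 7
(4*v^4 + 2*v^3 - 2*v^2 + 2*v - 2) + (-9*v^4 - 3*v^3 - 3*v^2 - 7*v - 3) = -5*v^4 - v^3 - 5*v^2 - 5*v - 5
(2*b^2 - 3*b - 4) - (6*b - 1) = 2*b^2 - 9*b - 3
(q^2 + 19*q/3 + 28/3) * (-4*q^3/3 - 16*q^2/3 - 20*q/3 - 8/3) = -4*q^5/3 - 124*q^4/9 - 476*q^3/9 - 284*q^2/3 - 712*q/9 - 224/9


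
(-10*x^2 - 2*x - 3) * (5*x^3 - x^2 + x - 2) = -50*x^5 - 23*x^3 + 21*x^2 + x + 6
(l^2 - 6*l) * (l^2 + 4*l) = l^4 - 2*l^3 - 24*l^2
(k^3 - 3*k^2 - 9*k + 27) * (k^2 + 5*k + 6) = k^5 + 2*k^4 - 18*k^3 - 36*k^2 + 81*k + 162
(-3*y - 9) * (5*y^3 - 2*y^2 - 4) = -15*y^4 - 39*y^3 + 18*y^2 + 12*y + 36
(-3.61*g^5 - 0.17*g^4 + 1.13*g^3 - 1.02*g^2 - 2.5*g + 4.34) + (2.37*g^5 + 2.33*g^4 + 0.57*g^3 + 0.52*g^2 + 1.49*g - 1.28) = -1.24*g^5 + 2.16*g^4 + 1.7*g^3 - 0.5*g^2 - 1.01*g + 3.06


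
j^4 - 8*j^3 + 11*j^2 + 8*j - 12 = (j - 6)*(j - 2)*(j - 1)*(j + 1)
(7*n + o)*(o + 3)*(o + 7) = 7*n*o^2 + 70*n*o + 147*n + o^3 + 10*o^2 + 21*o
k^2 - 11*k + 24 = (k - 8)*(k - 3)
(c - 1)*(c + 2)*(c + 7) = c^3 + 8*c^2 + 5*c - 14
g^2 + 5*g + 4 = (g + 1)*(g + 4)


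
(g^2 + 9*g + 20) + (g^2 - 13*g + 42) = 2*g^2 - 4*g + 62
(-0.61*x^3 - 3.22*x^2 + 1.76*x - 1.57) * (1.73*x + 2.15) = -1.0553*x^4 - 6.8821*x^3 - 3.8782*x^2 + 1.0679*x - 3.3755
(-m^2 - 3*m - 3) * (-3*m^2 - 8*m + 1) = 3*m^4 + 17*m^3 + 32*m^2 + 21*m - 3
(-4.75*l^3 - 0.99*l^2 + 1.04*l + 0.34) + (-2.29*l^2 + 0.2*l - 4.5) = -4.75*l^3 - 3.28*l^2 + 1.24*l - 4.16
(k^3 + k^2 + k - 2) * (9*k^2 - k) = 9*k^5 + 8*k^4 + 8*k^3 - 19*k^2 + 2*k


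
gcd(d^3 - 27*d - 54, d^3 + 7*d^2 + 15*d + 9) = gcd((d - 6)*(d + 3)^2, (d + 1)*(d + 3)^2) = d^2 + 6*d + 9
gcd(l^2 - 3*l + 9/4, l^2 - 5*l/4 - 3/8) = l - 3/2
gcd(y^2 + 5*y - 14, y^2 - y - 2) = y - 2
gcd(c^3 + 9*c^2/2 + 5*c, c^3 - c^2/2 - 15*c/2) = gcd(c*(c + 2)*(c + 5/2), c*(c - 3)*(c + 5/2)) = c^2 + 5*c/2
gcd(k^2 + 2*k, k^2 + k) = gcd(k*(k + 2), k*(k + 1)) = k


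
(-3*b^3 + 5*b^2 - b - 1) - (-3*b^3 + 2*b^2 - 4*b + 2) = 3*b^2 + 3*b - 3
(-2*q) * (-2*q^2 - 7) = 4*q^3 + 14*q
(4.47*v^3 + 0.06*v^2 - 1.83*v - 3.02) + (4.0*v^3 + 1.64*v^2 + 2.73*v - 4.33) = 8.47*v^3 + 1.7*v^2 + 0.9*v - 7.35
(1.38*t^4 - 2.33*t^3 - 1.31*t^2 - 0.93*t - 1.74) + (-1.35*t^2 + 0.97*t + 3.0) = 1.38*t^4 - 2.33*t^3 - 2.66*t^2 + 0.0399999999999999*t + 1.26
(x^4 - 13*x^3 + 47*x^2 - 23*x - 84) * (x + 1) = x^5 - 12*x^4 + 34*x^3 + 24*x^2 - 107*x - 84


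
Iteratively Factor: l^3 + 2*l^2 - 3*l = (l)*(l^2 + 2*l - 3) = l*(l + 3)*(l - 1)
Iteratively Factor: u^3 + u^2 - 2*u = (u + 2)*(u^2 - u) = u*(u + 2)*(u - 1)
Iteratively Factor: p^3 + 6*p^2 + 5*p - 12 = (p + 3)*(p^2 + 3*p - 4) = (p + 3)*(p + 4)*(p - 1)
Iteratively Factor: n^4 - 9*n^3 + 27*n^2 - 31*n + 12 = (n - 1)*(n^3 - 8*n^2 + 19*n - 12) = (n - 4)*(n - 1)*(n^2 - 4*n + 3) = (n - 4)*(n - 3)*(n - 1)*(n - 1)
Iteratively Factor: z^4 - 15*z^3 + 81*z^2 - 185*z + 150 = (z - 3)*(z^3 - 12*z^2 + 45*z - 50) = (z - 3)*(z - 2)*(z^2 - 10*z + 25) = (z - 5)*(z - 3)*(z - 2)*(z - 5)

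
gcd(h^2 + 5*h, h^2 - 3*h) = h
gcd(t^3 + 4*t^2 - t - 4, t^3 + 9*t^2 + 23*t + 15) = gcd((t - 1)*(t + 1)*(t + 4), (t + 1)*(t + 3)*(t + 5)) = t + 1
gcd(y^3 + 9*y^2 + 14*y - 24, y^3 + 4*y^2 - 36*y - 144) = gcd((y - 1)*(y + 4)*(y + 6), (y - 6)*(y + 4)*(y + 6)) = y^2 + 10*y + 24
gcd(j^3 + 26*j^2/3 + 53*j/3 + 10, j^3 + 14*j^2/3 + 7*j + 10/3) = j^2 + 8*j/3 + 5/3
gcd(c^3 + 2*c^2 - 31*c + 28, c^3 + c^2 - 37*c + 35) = c^2 + 6*c - 7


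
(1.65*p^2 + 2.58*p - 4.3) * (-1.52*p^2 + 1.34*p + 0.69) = -2.508*p^4 - 1.7106*p^3 + 11.1317*p^2 - 3.9818*p - 2.967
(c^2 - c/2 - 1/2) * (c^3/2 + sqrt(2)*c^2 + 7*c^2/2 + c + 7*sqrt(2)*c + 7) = c^5/2 + sqrt(2)*c^4 + 13*c^4/4 - c^3 + 13*sqrt(2)*c^3/2 - 4*sqrt(2)*c^2 + 19*c^2/4 - 7*sqrt(2)*c/2 - 4*c - 7/2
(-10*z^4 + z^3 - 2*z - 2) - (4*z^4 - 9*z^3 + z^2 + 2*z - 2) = -14*z^4 + 10*z^3 - z^2 - 4*z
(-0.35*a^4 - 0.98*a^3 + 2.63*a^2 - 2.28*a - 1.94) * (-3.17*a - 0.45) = 1.1095*a^5 + 3.2641*a^4 - 7.8961*a^3 + 6.0441*a^2 + 7.1758*a + 0.873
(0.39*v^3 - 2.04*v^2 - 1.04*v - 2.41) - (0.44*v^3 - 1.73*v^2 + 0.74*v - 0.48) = -0.05*v^3 - 0.31*v^2 - 1.78*v - 1.93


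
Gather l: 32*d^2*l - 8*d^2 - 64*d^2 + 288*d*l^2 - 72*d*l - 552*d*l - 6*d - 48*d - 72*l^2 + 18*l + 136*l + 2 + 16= -72*d^2 - 54*d + l^2*(288*d - 72) + l*(32*d^2 - 624*d + 154) + 18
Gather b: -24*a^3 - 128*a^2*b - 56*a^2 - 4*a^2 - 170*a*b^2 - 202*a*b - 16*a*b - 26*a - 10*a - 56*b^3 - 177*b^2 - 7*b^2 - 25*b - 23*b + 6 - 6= -24*a^3 - 60*a^2 - 36*a - 56*b^3 + b^2*(-170*a - 184) + b*(-128*a^2 - 218*a - 48)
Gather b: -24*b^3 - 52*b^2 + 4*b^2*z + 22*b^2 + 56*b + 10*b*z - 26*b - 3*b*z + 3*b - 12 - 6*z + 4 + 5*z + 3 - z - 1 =-24*b^3 + b^2*(4*z - 30) + b*(7*z + 33) - 2*z - 6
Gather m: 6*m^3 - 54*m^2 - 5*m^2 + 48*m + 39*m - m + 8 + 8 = 6*m^3 - 59*m^2 + 86*m + 16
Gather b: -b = -b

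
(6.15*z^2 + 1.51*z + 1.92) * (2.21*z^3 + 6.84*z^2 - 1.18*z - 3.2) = 13.5915*z^5 + 45.4031*z^4 + 7.3146*z^3 - 8.329*z^2 - 7.0976*z - 6.144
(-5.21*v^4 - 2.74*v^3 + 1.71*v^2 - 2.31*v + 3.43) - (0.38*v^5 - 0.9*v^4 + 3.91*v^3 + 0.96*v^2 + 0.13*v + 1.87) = -0.38*v^5 - 4.31*v^4 - 6.65*v^3 + 0.75*v^2 - 2.44*v + 1.56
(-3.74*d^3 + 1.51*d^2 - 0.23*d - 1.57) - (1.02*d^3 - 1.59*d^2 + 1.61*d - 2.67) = -4.76*d^3 + 3.1*d^2 - 1.84*d + 1.1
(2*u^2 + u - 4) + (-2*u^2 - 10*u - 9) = -9*u - 13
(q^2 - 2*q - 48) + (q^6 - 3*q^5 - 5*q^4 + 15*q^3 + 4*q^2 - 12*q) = q^6 - 3*q^5 - 5*q^4 + 15*q^3 + 5*q^2 - 14*q - 48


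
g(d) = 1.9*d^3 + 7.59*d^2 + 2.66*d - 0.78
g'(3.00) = 99.50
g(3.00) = 126.81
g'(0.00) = 2.66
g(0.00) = -0.78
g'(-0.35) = -1.95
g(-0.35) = -0.86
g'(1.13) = 27.09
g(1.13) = 14.66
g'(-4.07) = 35.30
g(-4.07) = -13.97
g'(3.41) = 120.70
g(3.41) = 171.89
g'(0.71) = 16.31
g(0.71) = 5.61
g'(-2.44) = -0.44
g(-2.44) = 10.32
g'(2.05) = 57.73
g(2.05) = 52.94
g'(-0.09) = 1.34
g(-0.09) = -0.96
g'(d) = 5.7*d^2 + 15.18*d + 2.66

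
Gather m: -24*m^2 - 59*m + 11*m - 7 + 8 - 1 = -24*m^2 - 48*m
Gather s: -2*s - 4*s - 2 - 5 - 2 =-6*s - 9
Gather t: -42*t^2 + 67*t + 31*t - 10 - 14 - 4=-42*t^2 + 98*t - 28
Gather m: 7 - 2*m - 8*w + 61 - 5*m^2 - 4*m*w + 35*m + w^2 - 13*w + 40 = -5*m^2 + m*(33 - 4*w) + w^2 - 21*w + 108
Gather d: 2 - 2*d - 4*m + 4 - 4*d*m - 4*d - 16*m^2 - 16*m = d*(-4*m - 6) - 16*m^2 - 20*m + 6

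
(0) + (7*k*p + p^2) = 7*k*p + p^2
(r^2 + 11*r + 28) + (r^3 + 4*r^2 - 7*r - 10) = r^3 + 5*r^2 + 4*r + 18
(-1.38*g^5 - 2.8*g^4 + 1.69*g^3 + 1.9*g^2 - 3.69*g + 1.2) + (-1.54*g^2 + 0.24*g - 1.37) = -1.38*g^5 - 2.8*g^4 + 1.69*g^3 + 0.36*g^2 - 3.45*g - 0.17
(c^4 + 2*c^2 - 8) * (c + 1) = c^5 + c^4 + 2*c^3 + 2*c^2 - 8*c - 8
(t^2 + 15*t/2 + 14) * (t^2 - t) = t^4 + 13*t^3/2 + 13*t^2/2 - 14*t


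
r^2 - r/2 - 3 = (r - 2)*(r + 3/2)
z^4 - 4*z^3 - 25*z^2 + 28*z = z*(z - 7)*(z - 1)*(z + 4)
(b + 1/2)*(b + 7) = b^2 + 15*b/2 + 7/2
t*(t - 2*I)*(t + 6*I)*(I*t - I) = I*t^4 - 4*t^3 - I*t^3 + 4*t^2 + 12*I*t^2 - 12*I*t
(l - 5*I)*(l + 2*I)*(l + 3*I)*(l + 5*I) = l^4 + 5*I*l^3 + 19*l^2 + 125*I*l - 150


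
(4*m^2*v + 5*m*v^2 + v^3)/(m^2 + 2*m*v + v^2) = v*(4*m + v)/(m + v)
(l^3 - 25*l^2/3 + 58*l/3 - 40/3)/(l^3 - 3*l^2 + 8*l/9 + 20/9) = 3*(3*l^2 - 19*l + 20)/(9*l^2 - 9*l - 10)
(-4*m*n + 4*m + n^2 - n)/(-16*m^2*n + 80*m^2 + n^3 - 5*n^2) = (n - 1)/(4*m*n - 20*m + n^2 - 5*n)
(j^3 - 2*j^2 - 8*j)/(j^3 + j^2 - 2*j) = (j - 4)/(j - 1)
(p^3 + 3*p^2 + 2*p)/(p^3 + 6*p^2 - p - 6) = p*(p + 2)/(p^2 + 5*p - 6)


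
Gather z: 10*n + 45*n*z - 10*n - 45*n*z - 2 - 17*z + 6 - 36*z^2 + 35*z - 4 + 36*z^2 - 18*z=0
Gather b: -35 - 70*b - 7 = -70*b - 42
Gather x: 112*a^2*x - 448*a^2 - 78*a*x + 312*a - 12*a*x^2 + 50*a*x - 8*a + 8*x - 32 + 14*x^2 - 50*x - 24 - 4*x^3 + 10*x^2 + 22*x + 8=-448*a^2 + 304*a - 4*x^3 + x^2*(24 - 12*a) + x*(112*a^2 - 28*a - 20) - 48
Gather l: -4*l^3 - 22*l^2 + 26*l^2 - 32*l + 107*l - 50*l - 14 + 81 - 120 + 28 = -4*l^3 + 4*l^2 + 25*l - 25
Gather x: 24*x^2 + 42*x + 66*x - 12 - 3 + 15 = 24*x^2 + 108*x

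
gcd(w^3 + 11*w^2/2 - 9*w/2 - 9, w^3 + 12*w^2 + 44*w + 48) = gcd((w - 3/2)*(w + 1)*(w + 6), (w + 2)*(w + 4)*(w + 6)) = w + 6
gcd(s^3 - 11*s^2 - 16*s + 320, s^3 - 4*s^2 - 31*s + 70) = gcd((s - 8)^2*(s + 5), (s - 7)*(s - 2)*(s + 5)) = s + 5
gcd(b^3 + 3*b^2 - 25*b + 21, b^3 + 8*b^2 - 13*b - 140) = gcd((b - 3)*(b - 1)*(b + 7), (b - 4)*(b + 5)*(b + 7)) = b + 7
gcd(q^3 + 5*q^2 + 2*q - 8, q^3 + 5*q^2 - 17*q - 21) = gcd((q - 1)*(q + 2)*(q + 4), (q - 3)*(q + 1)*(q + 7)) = 1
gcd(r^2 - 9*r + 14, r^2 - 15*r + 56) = r - 7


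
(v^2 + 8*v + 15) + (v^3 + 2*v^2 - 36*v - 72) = v^3 + 3*v^2 - 28*v - 57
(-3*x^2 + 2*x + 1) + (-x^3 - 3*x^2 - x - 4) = -x^3 - 6*x^2 + x - 3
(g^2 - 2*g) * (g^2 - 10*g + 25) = g^4 - 12*g^3 + 45*g^2 - 50*g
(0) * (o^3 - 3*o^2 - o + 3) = 0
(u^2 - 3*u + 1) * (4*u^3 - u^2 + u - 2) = 4*u^5 - 13*u^4 + 8*u^3 - 6*u^2 + 7*u - 2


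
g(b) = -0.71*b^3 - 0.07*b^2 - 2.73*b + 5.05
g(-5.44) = 132.13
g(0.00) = 5.05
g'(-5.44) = -65.00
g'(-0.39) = -3.00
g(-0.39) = 6.15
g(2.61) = -15.18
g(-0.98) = 8.33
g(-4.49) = 80.16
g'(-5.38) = -63.63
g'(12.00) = -311.13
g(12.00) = -1264.67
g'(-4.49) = -45.04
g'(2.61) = -17.61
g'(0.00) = -2.73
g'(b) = -2.13*b^2 - 0.14*b - 2.73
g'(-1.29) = -6.09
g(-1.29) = 9.98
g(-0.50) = 6.49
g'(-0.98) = -4.64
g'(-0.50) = -3.19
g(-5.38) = 128.27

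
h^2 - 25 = (h - 5)*(h + 5)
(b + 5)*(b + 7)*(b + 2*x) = b^3 + 2*b^2*x + 12*b^2 + 24*b*x + 35*b + 70*x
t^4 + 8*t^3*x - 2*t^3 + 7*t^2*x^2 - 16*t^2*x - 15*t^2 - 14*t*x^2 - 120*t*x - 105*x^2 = (t - 5)*(t + 3)*(t + x)*(t + 7*x)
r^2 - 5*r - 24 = (r - 8)*(r + 3)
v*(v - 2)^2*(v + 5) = v^4 + v^3 - 16*v^2 + 20*v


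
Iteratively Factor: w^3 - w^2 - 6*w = (w + 2)*(w^2 - 3*w) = w*(w + 2)*(w - 3)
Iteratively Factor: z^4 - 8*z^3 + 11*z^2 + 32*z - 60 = (z - 5)*(z^3 - 3*z^2 - 4*z + 12) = (z - 5)*(z - 2)*(z^2 - z - 6) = (z - 5)*(z - 2)*(z + 2)*(z - 3)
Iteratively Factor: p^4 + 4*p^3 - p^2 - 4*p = (p + 4)*(p^3 - p) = p*(p + 4)*(p^2 - 1) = p*(p - 1)*(p + 4)*(p + 1)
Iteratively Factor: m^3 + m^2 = (m + 1)*(m^2) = m*(m + 1)*(m)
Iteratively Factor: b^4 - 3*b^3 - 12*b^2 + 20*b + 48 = (b - 3)*(b^3 - 12*b - 16) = (b - 3)*(b + 2)*(b^2 - 2*b - 8) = (b - 3)*(b + 2)^2*(b - 4)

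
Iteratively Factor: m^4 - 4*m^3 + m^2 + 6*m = (m + 1)*(m^3 - 5*m^2 + 6*m) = (m - 2)*(m + 1)*(m^2 - 3*m) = (m - 3)*(m - 2)*(m + 1)*(m)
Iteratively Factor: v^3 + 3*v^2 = (v)*(v^2 + 3*v) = v*(v + 3)*(v)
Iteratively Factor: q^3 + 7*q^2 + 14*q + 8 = (q + 1)*(q^2 + 6*q + 8) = (q + 1)*(q + 4)*(q + 2)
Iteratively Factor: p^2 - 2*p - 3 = (p - 3)*(p + 1)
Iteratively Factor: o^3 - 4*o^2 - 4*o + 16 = (o - 2)*(o^2 - 2*o - 8) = (o - 2)*(o + 2)*(o - 4)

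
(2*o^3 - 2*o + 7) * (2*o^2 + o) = 4*o^5 + 2*o^4 - 4*o^3 + 12*o^2 + 7*o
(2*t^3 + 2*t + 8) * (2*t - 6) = 4*t^4 - 12*t^3 + 4*t^2 + 4*t - 48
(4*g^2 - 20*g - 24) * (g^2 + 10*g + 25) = 4*g^4 + 20*g^3 - 124*g^2 - 740*g - 600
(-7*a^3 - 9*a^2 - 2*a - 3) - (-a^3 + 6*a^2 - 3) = -6*a^3 - 15*a^2 - 2*a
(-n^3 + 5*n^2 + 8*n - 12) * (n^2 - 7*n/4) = -n^5 + 27*n^4/4 - 3*n^3/4 - 26*n^2 + 21*n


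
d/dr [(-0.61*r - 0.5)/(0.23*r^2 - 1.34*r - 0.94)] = (0.1403*r^2 + 0.23*r - 0.0966000000000001)/(0.0529*r^4 - 0.6164*r^3 + 1.3632*r^2 + 2.5192*r + 0.8836)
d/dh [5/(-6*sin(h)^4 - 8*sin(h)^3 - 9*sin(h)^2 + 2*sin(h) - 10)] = 10*(12*sin(h)^3 + 12*sin(h)^2 + 9*sin(h) - 1)*cos(h)/(6*sin(h)^4 + 8*sin(h)^3 + 9*sin(h)^2 - 2*sin(h) + 10)^2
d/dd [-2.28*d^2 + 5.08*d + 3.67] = 5.08 - 4.56*d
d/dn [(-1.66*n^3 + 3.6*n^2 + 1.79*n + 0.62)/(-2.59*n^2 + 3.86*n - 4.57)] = (4.2994*n^4 - 12.8152*n^3 + 41.2907*n^2 - 29.6924*n - 10.5735)/(6.7081*n^4 - 19.9948*n^3 + 38.5722*n^2 - 35.2804*n + 20.8849)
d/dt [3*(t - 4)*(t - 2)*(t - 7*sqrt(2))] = 9*t^2 - 42*sqrt(2)*t - 36*t + 24 + 126*sqrt(2)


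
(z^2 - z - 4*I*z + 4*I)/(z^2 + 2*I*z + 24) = (z - 1)/(z + 6*I)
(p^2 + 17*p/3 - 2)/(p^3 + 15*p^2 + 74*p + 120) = (p - 1/3)/(p^2 + 9*p + 20)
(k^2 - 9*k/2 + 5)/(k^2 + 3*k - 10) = (k - 5/2)/(k + 5)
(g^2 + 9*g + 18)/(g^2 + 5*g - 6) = (g + 3)/(g - 1)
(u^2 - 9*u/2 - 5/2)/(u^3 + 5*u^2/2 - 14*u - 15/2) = (u - 5)/(u^2 + 2*u - 15)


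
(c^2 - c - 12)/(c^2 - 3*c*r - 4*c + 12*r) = (-c - 3)/(-c + 3*r)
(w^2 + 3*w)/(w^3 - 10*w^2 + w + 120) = w/(w^2 - 13*w + 40)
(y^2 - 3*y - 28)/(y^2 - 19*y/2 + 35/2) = 2*(y + 4)/(2*y - 5)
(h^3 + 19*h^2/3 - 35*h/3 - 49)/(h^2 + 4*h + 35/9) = 3*(h^2 + 4*h - 21)/(3*h + 5)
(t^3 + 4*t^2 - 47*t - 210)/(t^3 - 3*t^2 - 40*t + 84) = (t + 5)/(t - 2)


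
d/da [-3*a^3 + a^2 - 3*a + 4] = -9*a^2 + 2*a - 3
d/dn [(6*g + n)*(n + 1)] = 6*g + 2*n + 1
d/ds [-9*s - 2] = -9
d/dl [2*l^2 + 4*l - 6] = 4*l + 4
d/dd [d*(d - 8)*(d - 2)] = 3*d^2 - 20*d + 16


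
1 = 1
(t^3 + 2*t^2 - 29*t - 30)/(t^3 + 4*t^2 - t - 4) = (t^2 + t - 30)/(t^2 + 3*t - 4)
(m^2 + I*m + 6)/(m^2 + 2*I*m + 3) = (m - 2*I)/(m - I)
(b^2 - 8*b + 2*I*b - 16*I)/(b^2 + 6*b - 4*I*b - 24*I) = (b^2 + b*(-8 + 2*I) - 16*I)/(b^2 + b*(6 - 4*I) - 24*I)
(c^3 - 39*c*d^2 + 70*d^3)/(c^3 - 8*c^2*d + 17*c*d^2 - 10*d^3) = (c + 7*d)/(c - d)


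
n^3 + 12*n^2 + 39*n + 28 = (n + 1)*(n + 4)*(n + 7)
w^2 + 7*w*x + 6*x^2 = (w + x)*(w + 6*x)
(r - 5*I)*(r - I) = r^2 - 6*I*r - 5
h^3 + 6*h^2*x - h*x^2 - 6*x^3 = (h - x)*(h + x)*(h + 6*x)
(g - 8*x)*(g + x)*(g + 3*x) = g^3 - 4*g^2*x - 29*g*x^2 - 24*x^3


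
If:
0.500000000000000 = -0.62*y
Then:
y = -0.81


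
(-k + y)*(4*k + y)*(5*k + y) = -20*k^3 + 11*k^2*y + 8*k*y^2 + y^3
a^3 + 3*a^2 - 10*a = a*(a - 2)*(a + 5)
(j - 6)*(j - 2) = j^2 - 8*j + 12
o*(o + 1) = o^2 + o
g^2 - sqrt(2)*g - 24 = (g - 4*sqrt(2))*(g + 3*sqrt(2))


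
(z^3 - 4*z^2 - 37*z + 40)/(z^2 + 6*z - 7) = (z^2 - 3*z - 40)/(z + 7)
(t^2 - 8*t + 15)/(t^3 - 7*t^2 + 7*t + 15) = 1/(t + 1)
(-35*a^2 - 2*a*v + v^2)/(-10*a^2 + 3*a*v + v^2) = (-7*a + v)/(-2*a + v)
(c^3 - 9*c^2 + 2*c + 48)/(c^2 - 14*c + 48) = (c^2 - c - 6)/(c - 6)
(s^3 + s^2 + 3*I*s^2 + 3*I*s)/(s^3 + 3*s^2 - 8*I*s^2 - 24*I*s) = (s^2 + s*(1 + 3*I) + 3*I)/(s^2 + s*(3 - 8*I) - 24*I)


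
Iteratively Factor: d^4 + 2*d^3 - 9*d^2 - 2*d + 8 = (d + 4)*(d^3 - 2*d^2 - d + 2) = (d - 1)*(d + 4)*(d^2 - d - 2) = (d - 1)*(d + 1)*(d + 4)*(d - 2)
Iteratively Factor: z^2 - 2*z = (z)*(z - 2)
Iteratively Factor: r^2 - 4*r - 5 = (r - 5)*(r + 1)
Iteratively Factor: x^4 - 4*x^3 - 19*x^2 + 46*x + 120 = (x + 2)*(x^3 - 6*x^2 - 7*x + 60) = (x - 4)*(x + 2)*(x^2 - 2*x - 15) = (x - 5)*(x - 4)*(x + 2)*(x + 3)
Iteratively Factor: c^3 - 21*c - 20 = (c + 1)*(c^2 - c - 20) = (c + 1)*(c + 4)*(c - 5)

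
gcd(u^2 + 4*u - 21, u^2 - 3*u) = u - 3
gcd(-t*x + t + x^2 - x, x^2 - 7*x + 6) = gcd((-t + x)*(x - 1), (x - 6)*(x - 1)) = x - 1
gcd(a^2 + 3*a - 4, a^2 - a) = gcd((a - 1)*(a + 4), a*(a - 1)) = a - 1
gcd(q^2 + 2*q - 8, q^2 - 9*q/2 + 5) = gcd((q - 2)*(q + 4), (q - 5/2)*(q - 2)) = q - 2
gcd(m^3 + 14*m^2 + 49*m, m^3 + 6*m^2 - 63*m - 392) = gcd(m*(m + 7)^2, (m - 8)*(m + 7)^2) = m^2 + 14*m + 49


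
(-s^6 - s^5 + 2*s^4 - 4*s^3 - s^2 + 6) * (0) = 0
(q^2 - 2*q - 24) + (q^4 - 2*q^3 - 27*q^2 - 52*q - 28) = q^4 - 2*q^3 - 26*q^2 - 54*q - 52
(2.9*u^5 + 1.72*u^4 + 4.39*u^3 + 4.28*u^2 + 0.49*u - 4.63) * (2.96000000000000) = 8.584*u^5 + 5.0912*u^4 + 12.9944*u^3 + 12.6688*u^2 + 1.4504*u - 13.7048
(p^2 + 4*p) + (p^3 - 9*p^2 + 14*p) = p^3 - 8*p^2 + 18*p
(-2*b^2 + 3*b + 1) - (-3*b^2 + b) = b^2 + 2*b + 1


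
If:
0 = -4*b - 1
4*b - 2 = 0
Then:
No Solution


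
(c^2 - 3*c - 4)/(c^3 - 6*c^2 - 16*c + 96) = (c + 1)/(c^2 - 2*c - 24)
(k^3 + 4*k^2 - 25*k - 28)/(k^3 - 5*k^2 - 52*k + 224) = (k + 1)/(k - 8)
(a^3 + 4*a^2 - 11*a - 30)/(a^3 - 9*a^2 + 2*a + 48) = (a + 5)/(a - 8)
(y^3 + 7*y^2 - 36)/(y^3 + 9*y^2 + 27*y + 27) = (y^2 + 4*y - 12)/(y^2 + 6*y + 9)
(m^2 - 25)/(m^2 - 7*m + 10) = (m + 5)/(m - 2)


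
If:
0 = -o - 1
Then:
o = -1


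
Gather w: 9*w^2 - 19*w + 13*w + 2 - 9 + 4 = 9*w^2 - 6*w - 3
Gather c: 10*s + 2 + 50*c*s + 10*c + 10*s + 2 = c*(50*s + 10) + 20*s + 4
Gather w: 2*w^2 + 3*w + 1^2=2*w^2 + 3*w + 1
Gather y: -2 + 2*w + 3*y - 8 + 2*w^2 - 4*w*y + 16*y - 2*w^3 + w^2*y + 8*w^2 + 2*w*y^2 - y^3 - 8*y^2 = -2*w^3 + 10*w^2 + 2*w - y^3 + y^2*(2*w - 8) + y*(w^2 - 4*w + 19) - 10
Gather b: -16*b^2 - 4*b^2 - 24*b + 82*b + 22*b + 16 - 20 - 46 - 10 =-20*b^2 + 80*b - 60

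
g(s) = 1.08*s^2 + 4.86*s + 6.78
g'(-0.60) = 3.56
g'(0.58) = 6.11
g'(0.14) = 5.16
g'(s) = 2.16*s + 4.86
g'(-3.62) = -2.96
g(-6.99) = 25.58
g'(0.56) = 6.07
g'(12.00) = 30.78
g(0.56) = 9.84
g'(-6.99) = -10.24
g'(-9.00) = -14.58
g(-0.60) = 4.25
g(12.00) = 220.62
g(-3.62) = 3.34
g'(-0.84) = 3.05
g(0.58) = 9.96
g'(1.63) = 8.38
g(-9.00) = 50.52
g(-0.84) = 3.46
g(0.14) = 7.48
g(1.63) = 17.57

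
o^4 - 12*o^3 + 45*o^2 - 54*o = o*(o - 6)*(o - 3)^2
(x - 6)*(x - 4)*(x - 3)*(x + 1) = x^4 - 12*x^3 + 41*x^2 - 18*x - 72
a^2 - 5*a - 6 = (a - 6)*(a + 1)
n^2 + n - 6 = (n - 2)*(n + 3)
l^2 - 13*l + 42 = (l - 7)*(l - 6)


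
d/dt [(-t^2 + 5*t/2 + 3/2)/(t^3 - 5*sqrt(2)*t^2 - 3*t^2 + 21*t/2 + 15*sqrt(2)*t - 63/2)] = 2*(2*t^2 + 2*t - 21 - 5*sqrt(2))/(4*t^4 - 40*sqrt(2)*t^3 + 284*t^2 - 420*sqrt(2)*t + 441)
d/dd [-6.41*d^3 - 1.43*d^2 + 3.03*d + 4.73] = -19.23*d^2 - 2.86*d + 3.03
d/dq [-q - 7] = -1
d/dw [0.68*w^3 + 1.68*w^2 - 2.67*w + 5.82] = 2.04*w^2 + 3.36*w - 2.67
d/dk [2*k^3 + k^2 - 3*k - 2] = 6*k^2 + 2*k - 3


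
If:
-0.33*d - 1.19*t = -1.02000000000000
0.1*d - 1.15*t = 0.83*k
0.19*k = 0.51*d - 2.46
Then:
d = 5.40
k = 1.54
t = -0.64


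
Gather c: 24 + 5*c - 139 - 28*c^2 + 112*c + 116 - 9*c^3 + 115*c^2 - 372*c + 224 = -9*c^3 + 87*c^2 - 255*c + 225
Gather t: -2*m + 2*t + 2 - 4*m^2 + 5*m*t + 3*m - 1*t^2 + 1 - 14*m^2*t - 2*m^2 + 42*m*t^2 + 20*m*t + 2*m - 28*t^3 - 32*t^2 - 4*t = -6*m^2 + 3*m - 28*t^3 + t^2*(42*m - 33) + t*(-14*m^2 + 25*m - 2) + 3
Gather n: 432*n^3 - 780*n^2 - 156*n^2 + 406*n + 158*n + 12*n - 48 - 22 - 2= 432*n^3 - 936*n^2 + 576*n - 72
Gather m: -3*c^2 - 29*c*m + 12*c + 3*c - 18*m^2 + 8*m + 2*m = -3*c^2 + 15*c - 18*m^2 + m*(10 - 29*c)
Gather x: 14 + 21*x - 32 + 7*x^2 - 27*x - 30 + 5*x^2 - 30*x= 12*x^2 - 36*x - 48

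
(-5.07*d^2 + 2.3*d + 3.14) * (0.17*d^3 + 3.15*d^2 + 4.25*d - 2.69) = -0.8619*d^5 - 15.5795*d^4 - 13.7687*d^3 + 33.3043*d^2 + 7.158*d - 8.4466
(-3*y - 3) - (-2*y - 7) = 4 - y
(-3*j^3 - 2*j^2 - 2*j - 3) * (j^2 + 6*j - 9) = -3*j^5 - 20*j^4 + 13*j^3 + 3*j^2 + 27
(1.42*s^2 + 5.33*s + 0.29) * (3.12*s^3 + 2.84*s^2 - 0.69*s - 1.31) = 4.4304*s^5 + 20.6624*s^4 + 15.0622*s^3 - 4.7143*s^2 - 7.1824*s - 0.3799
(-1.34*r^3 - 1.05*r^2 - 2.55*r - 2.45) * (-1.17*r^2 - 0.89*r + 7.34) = 1.5678*r^5 + 2.4211*r^4 - 5.9176*r^3 - 2.571*r^2 - 16.5365*r - 17.983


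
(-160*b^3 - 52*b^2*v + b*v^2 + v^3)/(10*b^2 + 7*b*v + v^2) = (-32*b^2 - 4*b*v + v^2)/(2*b + v)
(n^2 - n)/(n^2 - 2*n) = (n - 1)/(n - 2)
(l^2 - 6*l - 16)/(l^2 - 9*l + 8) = (l + 2)/(l - 1)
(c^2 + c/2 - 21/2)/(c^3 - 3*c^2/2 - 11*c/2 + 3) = (2*c + 7)/(2*c^2 + 3*c - 2)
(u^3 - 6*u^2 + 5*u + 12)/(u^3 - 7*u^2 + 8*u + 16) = (u - 3)/(u - 4)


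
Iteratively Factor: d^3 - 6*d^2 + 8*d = (d - 4)*(d^2 - 2*d) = (d - 4)*(d - 2)*(d)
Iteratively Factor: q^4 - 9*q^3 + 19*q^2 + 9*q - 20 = (q + 1)*(q^3 - 10*q^2 + 29*q - 20) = (q - 4)*(q + 1)*(q^2 - 6*q + 5) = (q - 5)*(q - 4)*(q + 1)*(q - 1)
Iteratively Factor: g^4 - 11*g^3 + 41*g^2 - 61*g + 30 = (g - 1)*(g^3 - 10*g^2 + 31*g - 30) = (g - 5)*(g - 1)*(g^2 - 5*g + 6) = (g - 5)*(g - 2)*(g - 1)*(g - 3)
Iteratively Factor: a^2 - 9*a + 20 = (a - 4)*(a - 5)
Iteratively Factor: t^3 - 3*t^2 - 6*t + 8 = (t + 2)*(t^2 - 5*t + 4) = (t - 1)*(t + 2)*(t - 4)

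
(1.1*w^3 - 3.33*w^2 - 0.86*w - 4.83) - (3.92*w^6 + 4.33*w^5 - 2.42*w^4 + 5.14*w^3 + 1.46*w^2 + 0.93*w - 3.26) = -3.92*w^6 - 4.33*w^5 + 2.42*w^4 - 4.04*w^3 - 4.79*w^2 - 1.79*w - 1.57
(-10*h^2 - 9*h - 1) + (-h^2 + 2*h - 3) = -11*h^2 - 7*h - 4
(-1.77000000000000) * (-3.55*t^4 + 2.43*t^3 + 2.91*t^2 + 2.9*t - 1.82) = 6.2835*t^4 - 4.3011*t^3 - 5.1507*t^2 - 5.133*t + 3.2214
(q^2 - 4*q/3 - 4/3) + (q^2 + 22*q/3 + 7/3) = 2*q^2 + 6*q + 1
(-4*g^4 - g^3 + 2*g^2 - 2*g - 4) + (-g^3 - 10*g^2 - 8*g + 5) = -4*g^4 - 2*g^3 - 8*g^2 - 10*g + 1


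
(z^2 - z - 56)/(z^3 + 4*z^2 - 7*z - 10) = (z^2 - z - 56)/(z^3 + 4*z^2 - 7*z - 10)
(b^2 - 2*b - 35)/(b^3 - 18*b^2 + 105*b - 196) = (b + 5)/(b^2 - 11*b + 28)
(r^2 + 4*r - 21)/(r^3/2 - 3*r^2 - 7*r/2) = 2*(-r^2 - 4*r + 21)/(r*(-r^2 + 6*r + 7))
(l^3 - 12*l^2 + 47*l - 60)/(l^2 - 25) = (l^2 - 7*l + 12)/(l + 5)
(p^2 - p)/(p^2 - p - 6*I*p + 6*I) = p/(p - 6*I)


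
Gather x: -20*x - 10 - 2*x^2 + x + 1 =-2*x^2 - 19*x - 9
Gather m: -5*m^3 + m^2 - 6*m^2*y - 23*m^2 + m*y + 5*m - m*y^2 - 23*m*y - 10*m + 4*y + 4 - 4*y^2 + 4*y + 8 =-5*m^3 + m^2*(-6*y - 22) + m*(-y^2 - 22*y - 5) - 4*y^2 + 8*y + 12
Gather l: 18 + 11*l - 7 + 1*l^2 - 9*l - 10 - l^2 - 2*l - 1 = 0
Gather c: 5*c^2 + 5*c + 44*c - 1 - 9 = 5*c^2 + 49*c - 10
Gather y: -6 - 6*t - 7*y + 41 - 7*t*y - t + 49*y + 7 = -7*t + y*(42 - 7*t) + 42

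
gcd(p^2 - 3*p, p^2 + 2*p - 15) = p - 3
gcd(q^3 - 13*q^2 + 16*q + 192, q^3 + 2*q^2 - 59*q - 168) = q^2 - 5*q - 24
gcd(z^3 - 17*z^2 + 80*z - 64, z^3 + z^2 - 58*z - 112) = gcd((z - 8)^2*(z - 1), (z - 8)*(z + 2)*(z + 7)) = z - 8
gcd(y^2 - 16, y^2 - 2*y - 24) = y + 4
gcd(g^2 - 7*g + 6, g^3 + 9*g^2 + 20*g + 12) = 1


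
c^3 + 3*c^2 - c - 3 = (c - 1)*(c + 1)*(c + 3)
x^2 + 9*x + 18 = (x + 3)*(x + 6)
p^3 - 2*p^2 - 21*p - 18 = (p - 6)*(p + 1)*(p + 3)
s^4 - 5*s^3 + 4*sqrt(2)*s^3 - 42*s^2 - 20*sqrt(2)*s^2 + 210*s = s*(s - 5)*(s - 3*sqrt(2))*(s + 7*sqrt(2))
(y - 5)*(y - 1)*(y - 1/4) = y^3 - 25*y^2/4 + 13*y/2 - 5/4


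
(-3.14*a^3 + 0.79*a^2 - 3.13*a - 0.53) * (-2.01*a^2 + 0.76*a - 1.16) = 6.3114*a^5 - 3.9743*a^4 + 10.5341*a^3 - 2.2299*a^2 + 3.228*a + 0.6148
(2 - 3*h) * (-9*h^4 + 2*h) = 27*h^5 - 18*h^4 - 6*h^2 + 4*h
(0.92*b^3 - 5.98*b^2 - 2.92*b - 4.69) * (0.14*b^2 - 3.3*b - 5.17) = 0.1288*b^5 - 3.8732*b^4 + 14.5688*b^3 + 39.896*b^2 + 30.5734*b + 24.2473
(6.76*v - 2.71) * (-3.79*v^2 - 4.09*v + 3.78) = -25.6204*v^3 - 17.3775*v^2 + 36.6367*v - 10.2438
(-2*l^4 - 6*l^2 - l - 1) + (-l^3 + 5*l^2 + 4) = -2*l^4 - l^3 - l^2 - l + 3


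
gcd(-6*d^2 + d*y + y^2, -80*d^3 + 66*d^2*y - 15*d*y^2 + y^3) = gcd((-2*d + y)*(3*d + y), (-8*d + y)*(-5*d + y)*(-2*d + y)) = -2*d + y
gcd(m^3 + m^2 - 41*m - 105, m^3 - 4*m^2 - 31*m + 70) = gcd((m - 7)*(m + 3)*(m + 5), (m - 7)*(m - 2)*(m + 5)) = m^2 - 2*m - 35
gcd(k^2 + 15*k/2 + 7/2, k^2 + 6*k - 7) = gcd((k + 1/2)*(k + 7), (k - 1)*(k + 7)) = k + 7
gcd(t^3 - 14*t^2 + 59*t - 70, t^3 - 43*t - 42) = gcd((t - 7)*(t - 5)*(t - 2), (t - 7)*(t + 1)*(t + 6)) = t - 7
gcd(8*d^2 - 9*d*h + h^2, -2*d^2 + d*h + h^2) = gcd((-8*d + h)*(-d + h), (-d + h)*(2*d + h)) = d - h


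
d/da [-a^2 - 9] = -2*a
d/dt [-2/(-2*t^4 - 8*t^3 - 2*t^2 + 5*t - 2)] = 2*(-8*t^3 - 24*t^2 - 4*t + 5)/(2*t^4 + 8*t^3 + 2*t^2 - 5*t + 2)^2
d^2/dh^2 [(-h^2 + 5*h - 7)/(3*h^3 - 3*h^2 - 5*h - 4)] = 6*(-3*h^6 + 45*h^5 - 186*h^4 + 185*h^3 + 174*h^2 - 249*h - 69)/(27*h^9 - 81*h^8 - 54*h^7 + 135*h^6 + 306*h^5 + 27*h^4 - 341*h^3 - 444*h^2 - 240*h - 64)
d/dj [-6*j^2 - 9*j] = -12*j - 9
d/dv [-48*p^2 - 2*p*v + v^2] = -2*p + 2*v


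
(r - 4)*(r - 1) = r^2 - 5*r + 4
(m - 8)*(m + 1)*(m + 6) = m^3 - m^2 - 50*m - 48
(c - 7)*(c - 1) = c^2 - 8*c + 7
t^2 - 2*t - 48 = (t - 8)*(t + 6)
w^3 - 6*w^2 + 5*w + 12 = (w - 4)*(w - 3)*(w + 1)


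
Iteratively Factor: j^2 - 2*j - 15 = (j - 5)*(j + 3)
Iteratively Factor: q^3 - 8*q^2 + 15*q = (q - 3)*(q^2 - 5*q) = q*(q - 3)*(q - 5)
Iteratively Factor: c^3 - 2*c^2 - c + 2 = (c - 1)*(c^2 - c - 2) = (c - 2)*(c - 1)*(c + 1)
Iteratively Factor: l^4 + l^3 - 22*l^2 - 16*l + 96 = (l + 4)*(l^3 - 3*l^2 - 10*l + 24) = (l - 4)*(l + 4)*(l^2 + l - 6) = (l - 4)*(l - 2)*(l + 4)*(l + 3)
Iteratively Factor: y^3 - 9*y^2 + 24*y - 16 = (y - 1)*(y^2 - 8*y + 16) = (y - 4)*(y - 1)*(y - 4)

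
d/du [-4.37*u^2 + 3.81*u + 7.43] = 3.81 - 8.74*u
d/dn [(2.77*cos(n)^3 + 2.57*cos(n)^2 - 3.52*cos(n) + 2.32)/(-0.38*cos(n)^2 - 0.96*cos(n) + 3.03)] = (1.0526*cos(n)^4 + 5.3184*cos(n)^3 - 21.3745*cos(n)^2 - 17.3374*cos(n) + 8.4384)*sin(n)/(0.1444*cos(n)^4 + 0.7296*cos(n)^3 - 1.3812*cos(n)^2 - 5.8176*cos(n) + 9.1809)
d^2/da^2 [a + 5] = 0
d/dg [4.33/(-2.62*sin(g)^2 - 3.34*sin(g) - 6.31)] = (22.6892*sin(g) + 14.4622)*cos(g)/(2.62*sin(g)^2 + 3.34*sin(g) + 6.31)^2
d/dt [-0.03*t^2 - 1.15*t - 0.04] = -0.06*t - 1.15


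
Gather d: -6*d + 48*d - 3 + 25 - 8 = 42*d + 14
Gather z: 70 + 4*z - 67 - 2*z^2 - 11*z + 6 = -2*z^2 - 7*z + 9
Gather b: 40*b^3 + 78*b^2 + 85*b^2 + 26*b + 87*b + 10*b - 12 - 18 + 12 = 40*b^3 + 163*b^2 + 123*b - 18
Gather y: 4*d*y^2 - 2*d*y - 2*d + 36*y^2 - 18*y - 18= -2*d + y^2*(4*d + 36) + y*(-2*d - 18) - 18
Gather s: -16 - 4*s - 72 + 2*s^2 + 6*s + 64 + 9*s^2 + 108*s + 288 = 11*s^2 + 110*s + 264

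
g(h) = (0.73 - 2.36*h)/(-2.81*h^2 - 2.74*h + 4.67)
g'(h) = (0.73 - 2.36*h)*(5.62*h + 2.74)/(-2.81*h^2 - 2.74*h + 4.67)^2 - 2.36/(-2.81*h^2 - 2.74*h + 4.67)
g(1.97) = 0.34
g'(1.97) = -0.20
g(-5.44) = -0.21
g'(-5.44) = -0.06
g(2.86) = 0.23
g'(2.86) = -0.08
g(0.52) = -0.20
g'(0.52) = -1.41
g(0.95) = 3.22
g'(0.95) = -50.50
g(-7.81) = -0.13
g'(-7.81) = -0.02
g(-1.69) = 3.70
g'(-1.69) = -21.47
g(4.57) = 0.15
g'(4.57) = -0.03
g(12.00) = 0.06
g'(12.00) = -0.00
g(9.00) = 0.08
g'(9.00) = -0.01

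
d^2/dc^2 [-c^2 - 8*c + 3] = -2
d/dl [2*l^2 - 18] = 4*l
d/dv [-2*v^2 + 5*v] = 5 - 4*v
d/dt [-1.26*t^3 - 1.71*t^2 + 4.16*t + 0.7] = -3.78*t^2 - 3.42*t + 4.16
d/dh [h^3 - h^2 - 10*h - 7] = 3*h^2 - 2*h - 10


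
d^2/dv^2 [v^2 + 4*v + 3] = 2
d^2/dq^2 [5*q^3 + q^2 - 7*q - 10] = 30*q + 2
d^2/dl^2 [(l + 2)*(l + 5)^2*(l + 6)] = 12*l^2 + 108*l + 234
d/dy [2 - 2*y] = -2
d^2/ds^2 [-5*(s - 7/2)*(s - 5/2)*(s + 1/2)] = 55 - 30*s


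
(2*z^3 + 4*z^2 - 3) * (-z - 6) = -2*z^4 - 16*z^3 - 24*z^2 + 3*z + 18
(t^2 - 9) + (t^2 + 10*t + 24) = 2*t^2 + 10*t + 15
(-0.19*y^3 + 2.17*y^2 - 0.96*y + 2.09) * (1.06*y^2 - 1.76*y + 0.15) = -0.2014*y^5 + 2.6346*y^4 - 4.8653*y^3 + 4.2305*y^2 - 3.8224*y + 0.3135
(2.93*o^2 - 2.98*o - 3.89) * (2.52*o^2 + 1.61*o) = 7.3836*o^4 - 2.7923*o^3 - 14.6006*o^2 - 6.2629*o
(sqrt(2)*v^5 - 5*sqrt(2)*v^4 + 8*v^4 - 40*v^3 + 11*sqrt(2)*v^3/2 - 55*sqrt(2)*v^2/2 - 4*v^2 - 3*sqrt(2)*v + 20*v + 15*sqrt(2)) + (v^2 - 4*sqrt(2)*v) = sqrt(2)*v^5 - 5*sqrt(2)*v^4 + 8*v^4 - 40*v^3 + 11*sqrt(2)*v^3/2 - 55*sqrt(2)*v^2/2 - 3*v^2 - 7*sqrt(2)*v + 20*v + 15*sqrt(2)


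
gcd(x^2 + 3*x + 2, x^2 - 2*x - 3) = x + 1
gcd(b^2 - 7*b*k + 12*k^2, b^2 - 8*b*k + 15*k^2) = b - 3*k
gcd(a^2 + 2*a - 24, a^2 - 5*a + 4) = a - 4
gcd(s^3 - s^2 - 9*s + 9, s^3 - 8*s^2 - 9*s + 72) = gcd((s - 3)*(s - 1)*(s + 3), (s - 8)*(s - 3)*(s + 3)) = s^2 - 9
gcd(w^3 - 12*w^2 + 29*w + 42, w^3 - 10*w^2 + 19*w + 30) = w^2 - 5*w - 6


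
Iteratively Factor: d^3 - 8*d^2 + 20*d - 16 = (d - 2)*(d^2 - 6*d + 8) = (d - 4)*(d - 2)*(d - 2)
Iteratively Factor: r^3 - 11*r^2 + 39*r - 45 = (r - 3)*(r^2 - 8*r + 15) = (r - 5)*(r - 3)*(r - 3)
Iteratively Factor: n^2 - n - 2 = (n + 1)*(n - 2)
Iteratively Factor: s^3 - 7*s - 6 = (s - 3)*(s^2 + 3*s + 2) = (s - 3)*(s + 1)*(s + 2)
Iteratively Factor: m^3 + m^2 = (m)*(m^2 + m) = m^2*(m + 1)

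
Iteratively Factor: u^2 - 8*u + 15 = (u - 3)*(u - 5)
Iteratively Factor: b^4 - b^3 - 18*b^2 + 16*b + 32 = (b - 2)*(b^3 + b^2 - 16*b - 16) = (b - 2)*(b + 1)*(b^2 - 16) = (b - 2)*(b + 1)*(b + 4)*(b - 4)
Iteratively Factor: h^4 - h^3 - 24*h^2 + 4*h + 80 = (h - 5)*(h^3 + 4*h^2 - 4*h - 16) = (h - 5)*(h - 2)*(h^2 + 6*h + 8) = (h - 5)*(h - 2)*(h + 2)*(h + 4)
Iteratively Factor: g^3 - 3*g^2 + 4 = (g + 1)*(g^2 - 4*g + 4) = (g - 2)*(g + 1)*(g - 2)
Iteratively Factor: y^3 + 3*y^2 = (y)*(y^2 + 3*y) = y*(y + 3)*(y)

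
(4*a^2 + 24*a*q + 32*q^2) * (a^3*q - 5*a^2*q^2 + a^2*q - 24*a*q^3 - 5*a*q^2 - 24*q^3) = 4*a^5*q + 4*a^4*q^2 + 4*a^4*q - 184*a^3*q^3 + 4*a^3*q^2 - 736*a^2*q^4 - 184*a^2*q^3 - 768*a*q^5 - 736*a*q^4 - 768*q^5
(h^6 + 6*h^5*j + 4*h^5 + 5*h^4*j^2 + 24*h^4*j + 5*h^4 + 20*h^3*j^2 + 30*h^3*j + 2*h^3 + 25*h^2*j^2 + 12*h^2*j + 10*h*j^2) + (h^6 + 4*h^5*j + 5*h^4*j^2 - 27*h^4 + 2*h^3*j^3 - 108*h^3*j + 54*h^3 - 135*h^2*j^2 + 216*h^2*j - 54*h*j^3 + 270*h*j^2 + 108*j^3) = 2*h^6 + 10*h^5*j + 4*h^5 + 10*h^4*j^2 + 24*h^4*j - 22*h^4 + 2*h^3*j^3 + 20*h^3*j^2 - 78*h^3*j + 56*h^3 - 110*h^2*j^2 + 228*h^2*j - 54*h*j^3 + 280*h*j^2 + 108*j^3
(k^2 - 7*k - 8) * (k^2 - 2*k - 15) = k^4 - 9*k^3 - 9*k^2 + 121*k + 120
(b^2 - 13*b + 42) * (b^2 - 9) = b^4 - 13*b^3 + 33*b^2 + 117*b - 378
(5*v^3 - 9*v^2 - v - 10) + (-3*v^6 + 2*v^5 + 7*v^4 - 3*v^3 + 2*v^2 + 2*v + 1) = -3*v^6 + 2*v^5 + 7*v^4 + 2*v^3 - 7*v^2 + v - 9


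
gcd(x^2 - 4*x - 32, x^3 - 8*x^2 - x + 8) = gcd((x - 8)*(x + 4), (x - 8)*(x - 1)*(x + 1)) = x - 8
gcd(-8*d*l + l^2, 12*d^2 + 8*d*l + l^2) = 1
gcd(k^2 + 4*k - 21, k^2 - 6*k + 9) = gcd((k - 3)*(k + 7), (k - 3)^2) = k - 3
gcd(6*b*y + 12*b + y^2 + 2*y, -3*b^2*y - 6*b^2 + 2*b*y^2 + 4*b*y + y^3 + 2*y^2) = y + 2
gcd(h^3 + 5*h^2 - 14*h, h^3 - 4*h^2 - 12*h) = h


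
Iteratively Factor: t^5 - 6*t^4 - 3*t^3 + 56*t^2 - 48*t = (t - 4)*(t^4 - 2*t^3 - 11*t^2 + 12*t) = t*(t - 4)*(t^3 - 2*t^2 - 11*t + 12) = t*(t - 4)*(t + 3)*(t^2 - 5*t + 4) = t*(t - 4)^2*(t + 3)*(t - 1)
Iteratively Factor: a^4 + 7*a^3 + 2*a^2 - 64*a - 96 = (a + 2)*(a^3 + 5*a^2 - 8*a - 48) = (a + 2)*(a + 4)*(a^2 + a - 12) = (a + 2)*(a + 4)^2*(a - 3)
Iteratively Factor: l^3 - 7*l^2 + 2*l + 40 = (l - 5)*(l^2 - 2*l - 8) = (l - 5)*(l - 4)*(l + 2)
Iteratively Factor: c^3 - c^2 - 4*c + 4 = (c + 2)*(c^2 - 3*c + 2) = (c - 2)*(c + 2)*(c - 1)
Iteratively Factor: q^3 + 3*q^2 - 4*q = (q - 1)*(q^2 + 4*q) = q*(q - 1)*(q + 4)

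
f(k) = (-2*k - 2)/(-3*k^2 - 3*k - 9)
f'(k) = (-2*k - 2)*(6*k + 3)/(-3*k^2 - 3*k - 9)^2 - 2/(-3*k^2 - 3*k - 9) = 2*(k^2 + k - (k + 1)*(2*k + 1) + 3)/(3*(k^2 + k + 3)^2)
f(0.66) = 0.27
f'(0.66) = 0.01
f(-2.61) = -0.15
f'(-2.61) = 0.01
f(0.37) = 0.26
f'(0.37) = 0.06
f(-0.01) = 0.22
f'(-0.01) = 0.15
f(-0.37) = 0.15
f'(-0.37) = 0.23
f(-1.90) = -0.13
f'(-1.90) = 0.07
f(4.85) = 0.12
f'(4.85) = -0.02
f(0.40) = 0.26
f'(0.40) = 0.05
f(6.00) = 0.10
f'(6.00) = -0.02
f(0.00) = 0.22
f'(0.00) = 0.15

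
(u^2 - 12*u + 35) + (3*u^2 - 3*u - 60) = 4*u^2 - 15*u - 25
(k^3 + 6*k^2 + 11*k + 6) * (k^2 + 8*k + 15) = k^5 + 14*k^4 + 74*k^3 + 184*k^2 + 213*k + 90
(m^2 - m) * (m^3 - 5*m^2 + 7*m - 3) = m^5 - 6*m^4 + 12*m^3 - 10*m^2 + 3*m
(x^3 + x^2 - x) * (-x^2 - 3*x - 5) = -x^5 - 4*x^4 - 7*x^3 - 2*x^2 + 5*x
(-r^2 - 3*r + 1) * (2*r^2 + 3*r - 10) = -2*r^4 - 9*r^3 + 3*r^2 + 33*r - 10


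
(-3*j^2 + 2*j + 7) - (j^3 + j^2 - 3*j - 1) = -j^3 - 4*j^2 + 5*j + 8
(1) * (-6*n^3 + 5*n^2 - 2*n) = -6*n^3 + 5*n^2 - 2*n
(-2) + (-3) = -5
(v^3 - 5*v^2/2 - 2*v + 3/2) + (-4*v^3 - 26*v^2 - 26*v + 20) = -3*v^3 - 57*v^2/2 - 28*v + 43/2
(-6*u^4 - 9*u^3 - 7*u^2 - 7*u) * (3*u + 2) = -18*u^5 - 39*u^4 - 39*u^3 - 35*u^2 - 14*u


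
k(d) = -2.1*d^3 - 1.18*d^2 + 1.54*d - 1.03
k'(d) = -6.3*d^2 - 2.36*d + 1.54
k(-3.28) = 55.33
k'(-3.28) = -58.50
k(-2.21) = 12.47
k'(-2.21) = -24.01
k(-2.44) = 18.69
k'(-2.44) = -30.21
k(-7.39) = 770.67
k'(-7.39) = -325.08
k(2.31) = -29.65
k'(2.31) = -37.53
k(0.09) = -0.90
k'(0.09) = 1.28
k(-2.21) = 12.47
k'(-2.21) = -24.01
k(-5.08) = 236.00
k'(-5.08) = -149.05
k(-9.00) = 1420.43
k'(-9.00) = -487.52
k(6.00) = -487.87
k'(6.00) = -239.42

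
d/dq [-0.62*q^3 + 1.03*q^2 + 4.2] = q*(2.06 - 1.86*q)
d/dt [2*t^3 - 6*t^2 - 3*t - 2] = 6*t^2 - 12*t - 3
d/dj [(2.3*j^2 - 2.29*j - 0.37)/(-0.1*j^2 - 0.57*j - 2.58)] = (-1.54*j^2 - 11.942*j + 5.6973)/(0.01*j^4 + 0.114*j^3 + 0.8409*j^2 + 2.9412*j + 6.6564)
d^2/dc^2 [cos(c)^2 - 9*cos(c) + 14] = 9*cos(c) - 2*cos(2*c)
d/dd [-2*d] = -2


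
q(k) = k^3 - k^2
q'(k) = 3*k^2 - 2*k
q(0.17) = -0.02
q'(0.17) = -0.25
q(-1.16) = -2.91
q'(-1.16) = 6.36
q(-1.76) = -8.55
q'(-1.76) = 12.81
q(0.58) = -0.14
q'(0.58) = -0.15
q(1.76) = 2.35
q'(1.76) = 5.77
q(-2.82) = -30.38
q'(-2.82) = 29.50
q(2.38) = 7.82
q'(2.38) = 12.23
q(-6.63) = -335.39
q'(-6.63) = 145.13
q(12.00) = 1584.00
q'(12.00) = 408.00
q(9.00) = 648.00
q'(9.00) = 225.00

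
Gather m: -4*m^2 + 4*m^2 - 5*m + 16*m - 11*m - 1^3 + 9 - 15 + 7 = 0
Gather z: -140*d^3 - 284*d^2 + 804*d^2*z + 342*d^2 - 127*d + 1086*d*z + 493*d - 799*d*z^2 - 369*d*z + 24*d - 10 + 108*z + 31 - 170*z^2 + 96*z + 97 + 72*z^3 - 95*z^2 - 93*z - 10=-140*d^3 + 58*d^2 + 390*d + 72*z^3 + z^2*(-799*d - 265) + z*(804*d^2 + 717*d + 111) + 108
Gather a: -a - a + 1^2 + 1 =2 - 2*a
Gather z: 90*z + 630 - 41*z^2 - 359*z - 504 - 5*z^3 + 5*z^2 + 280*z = -5*z^3 - 36*z^2 + 11*z + 126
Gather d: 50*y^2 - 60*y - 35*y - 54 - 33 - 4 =50*y^2 - 95*y - 91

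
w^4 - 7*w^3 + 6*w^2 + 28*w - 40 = (w - 5)*(w - 2)^2*(w + 2)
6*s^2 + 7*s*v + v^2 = (s + v)*(6*s + v)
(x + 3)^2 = x^2 + 6*x + 9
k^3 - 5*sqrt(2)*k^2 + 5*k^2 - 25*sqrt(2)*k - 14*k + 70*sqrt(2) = (k - 2)*(k + 7)*(k - 5*sqrt(2))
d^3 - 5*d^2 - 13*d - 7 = (d - 7)*(d + 1)^2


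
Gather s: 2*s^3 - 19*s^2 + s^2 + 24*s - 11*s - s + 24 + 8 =2*s^3 - 18*s^2 + 12*s + 32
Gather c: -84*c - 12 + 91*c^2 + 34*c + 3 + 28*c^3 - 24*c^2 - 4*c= 28*c^3 + 67*c^2 - 54*c - 9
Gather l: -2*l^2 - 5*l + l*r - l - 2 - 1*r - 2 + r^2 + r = -2*l^2 + l*(r - 6) + r^2 - 4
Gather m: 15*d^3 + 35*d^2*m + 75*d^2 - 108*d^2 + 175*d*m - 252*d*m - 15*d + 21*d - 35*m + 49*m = 15*d^3 - 33*d^2 + 6*d + m*(35*d^2 - 77*d + 14)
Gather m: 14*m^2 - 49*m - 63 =14*m^2 - 49*m - 63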